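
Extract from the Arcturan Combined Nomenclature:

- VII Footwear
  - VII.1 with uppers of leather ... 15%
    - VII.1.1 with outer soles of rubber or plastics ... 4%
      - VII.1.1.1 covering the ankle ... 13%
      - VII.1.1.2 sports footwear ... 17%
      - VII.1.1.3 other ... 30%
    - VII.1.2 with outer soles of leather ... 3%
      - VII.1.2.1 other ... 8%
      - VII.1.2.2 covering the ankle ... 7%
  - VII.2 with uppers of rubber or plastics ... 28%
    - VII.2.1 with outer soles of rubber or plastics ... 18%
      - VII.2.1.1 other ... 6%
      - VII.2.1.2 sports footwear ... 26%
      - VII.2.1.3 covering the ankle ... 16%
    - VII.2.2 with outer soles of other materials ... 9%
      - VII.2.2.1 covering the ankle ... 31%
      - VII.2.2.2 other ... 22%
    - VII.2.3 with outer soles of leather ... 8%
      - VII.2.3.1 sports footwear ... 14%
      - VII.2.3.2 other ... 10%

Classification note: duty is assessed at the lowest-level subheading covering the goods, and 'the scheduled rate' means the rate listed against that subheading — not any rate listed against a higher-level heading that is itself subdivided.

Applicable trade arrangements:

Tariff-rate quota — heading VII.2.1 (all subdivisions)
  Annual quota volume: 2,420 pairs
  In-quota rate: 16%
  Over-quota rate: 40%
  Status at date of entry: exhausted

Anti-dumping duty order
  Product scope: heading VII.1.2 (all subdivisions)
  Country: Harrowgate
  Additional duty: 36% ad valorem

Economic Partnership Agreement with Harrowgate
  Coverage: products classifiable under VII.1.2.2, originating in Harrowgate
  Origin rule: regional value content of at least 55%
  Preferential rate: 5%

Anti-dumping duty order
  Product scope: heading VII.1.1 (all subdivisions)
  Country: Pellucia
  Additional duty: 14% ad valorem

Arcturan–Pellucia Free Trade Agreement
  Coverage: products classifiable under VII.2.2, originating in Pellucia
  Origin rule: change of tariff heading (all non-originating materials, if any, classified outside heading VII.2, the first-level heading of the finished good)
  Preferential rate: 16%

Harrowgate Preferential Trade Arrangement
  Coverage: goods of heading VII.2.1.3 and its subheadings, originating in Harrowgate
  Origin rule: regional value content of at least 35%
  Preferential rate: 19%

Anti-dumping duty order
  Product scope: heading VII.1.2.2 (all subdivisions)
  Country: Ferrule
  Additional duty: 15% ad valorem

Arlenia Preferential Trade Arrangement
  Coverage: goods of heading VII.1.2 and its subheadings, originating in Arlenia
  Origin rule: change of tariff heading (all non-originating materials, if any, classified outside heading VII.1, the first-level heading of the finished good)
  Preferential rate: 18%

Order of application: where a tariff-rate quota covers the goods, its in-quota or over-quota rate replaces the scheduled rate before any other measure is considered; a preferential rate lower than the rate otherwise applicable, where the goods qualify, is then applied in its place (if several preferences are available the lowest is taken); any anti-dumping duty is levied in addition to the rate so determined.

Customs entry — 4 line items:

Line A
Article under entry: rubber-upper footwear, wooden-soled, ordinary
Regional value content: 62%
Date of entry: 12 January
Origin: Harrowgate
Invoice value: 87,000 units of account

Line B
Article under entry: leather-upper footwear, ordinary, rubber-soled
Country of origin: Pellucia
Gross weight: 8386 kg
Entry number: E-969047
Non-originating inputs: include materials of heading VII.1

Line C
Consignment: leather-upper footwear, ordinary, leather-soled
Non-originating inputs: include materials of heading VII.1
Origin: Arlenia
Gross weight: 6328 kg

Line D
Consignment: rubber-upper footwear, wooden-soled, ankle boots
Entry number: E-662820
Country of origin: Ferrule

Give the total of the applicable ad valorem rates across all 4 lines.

Line A: rubber-upper → VII.2; wooden-soled → VII.2.2; ordinary → VII.2.2.2. Scheduled 22%. Harrowgate agreement on VII.1.2.2: VII.2.2.2 not covered; Harrowgate agreement on VII.2.1.3: VII.2.2.2 not covered. → 22%.
Line B: leather-upper → VII.1; rubber-soled → VII.1.1; ordinary → VII.1.1.3. Scheduled 30%. Pellucia agreement on VII.2.2: VII.1.1.3 not covered; anti-dumping (Pellucia, VII.1.1): +14%; total 30% + 14% = 44%. → 44%.
Line C: leather-upper → VII.1; leather-soled → VII.1.2; ordinary → VII.1.2.1. Scheduled 8%. Arlenia agreement on VII.1.2: CTH not met. → 8%.
Line D: rubber-upper → VII.2; wooden-soled → VII.2.2; ankle boots → VII.2.2.1. Scheduled 31%. No special measure applies. → 31%.
Sum: 22% + 44% + 8% + 31% = 105%.

105%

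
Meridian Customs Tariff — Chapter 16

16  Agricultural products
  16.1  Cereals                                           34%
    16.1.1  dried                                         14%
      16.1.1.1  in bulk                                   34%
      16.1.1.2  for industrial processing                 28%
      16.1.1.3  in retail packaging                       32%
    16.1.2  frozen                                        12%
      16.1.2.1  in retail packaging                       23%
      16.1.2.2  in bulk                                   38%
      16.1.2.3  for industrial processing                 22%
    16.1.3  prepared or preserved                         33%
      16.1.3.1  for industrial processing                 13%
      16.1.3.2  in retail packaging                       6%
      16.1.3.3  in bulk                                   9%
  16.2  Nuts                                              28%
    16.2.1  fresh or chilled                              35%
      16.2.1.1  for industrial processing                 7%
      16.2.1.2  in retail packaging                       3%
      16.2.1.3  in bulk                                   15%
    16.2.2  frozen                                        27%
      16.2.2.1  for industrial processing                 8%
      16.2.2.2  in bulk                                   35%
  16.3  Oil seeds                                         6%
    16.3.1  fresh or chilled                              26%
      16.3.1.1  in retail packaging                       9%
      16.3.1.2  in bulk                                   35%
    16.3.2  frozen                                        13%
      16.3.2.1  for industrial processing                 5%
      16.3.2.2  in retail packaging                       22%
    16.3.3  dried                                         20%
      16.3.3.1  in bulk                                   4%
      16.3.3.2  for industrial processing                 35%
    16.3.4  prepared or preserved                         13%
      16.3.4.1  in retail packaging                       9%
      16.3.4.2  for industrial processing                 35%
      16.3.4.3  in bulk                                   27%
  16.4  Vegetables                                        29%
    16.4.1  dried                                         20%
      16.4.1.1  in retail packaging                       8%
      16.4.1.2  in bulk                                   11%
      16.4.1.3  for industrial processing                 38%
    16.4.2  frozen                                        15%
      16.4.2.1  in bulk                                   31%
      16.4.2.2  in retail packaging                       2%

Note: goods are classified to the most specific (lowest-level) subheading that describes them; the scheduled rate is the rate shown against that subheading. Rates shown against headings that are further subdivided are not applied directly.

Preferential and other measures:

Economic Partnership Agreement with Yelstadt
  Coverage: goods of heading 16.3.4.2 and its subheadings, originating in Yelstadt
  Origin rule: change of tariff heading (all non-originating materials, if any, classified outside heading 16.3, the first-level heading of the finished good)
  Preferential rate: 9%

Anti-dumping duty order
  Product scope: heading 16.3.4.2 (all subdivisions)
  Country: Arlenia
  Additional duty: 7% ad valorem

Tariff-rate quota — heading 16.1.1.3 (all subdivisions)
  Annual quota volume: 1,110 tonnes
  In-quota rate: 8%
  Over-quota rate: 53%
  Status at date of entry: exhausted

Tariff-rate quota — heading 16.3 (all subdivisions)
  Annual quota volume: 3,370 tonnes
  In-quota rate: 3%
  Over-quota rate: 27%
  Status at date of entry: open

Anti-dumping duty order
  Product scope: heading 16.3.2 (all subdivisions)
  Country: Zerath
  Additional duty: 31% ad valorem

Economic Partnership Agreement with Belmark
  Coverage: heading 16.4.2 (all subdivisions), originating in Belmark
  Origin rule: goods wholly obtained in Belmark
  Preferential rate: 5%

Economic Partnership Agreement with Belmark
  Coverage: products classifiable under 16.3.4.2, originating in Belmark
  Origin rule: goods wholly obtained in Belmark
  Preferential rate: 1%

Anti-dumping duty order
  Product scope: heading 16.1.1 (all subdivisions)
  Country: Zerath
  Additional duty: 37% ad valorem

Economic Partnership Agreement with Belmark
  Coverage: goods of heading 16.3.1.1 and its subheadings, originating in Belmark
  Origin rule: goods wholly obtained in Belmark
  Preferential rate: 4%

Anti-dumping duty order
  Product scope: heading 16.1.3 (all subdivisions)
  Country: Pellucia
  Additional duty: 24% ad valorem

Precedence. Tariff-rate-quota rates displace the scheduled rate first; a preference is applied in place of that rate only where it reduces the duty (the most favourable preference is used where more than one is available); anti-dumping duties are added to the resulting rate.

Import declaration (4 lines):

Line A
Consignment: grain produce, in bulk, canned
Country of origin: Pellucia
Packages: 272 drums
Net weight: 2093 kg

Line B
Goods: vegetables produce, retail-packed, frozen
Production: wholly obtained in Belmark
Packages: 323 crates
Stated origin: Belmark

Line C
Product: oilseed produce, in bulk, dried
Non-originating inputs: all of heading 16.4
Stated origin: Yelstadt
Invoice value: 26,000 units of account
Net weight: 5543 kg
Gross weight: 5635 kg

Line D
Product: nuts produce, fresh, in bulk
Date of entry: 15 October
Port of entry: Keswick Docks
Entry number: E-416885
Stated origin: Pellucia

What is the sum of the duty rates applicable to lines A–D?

53%

Line A: grain → 16.1; canned → 16.1.3; in bulk → 16.1.3.3. Scheduled 9%. anti-dumping (Pellucia, 16.1.3): +24%; total 9% + 24% = 33%. → 33%.
Line B: vegetables → 16.4; frozen → 16.4.2; retail-packed → 16.4.2.2. Scheduled 2%. Belmark agreement on 16.4.2: wholly obtained → 5% available; Belmark agreement on 16.3.4.2: 16.4.2.2 not covered; Belmark agreement on 16.3.1.1: 16.4.2.2 not covered; preference 5% not lower than 2% → no reduction. → 2%.
Line C: oilseed → 16.3; dried → 16.3.3; in bulk → 16.3.3.1. Scheduled 4%. quota on 16.3 open → in-quota 3%; Yelstadt agreement on 16.3.4.2: 16.3.3.1 not covered. → 3%.
Line D: nuts → 16.2; fresh → 16.2.1; in bulk → 16.2.1.3. Scheduled 15%. No special measure applies. → 15%.
Sum: 33% + 2% + 3% + 15% = 53%.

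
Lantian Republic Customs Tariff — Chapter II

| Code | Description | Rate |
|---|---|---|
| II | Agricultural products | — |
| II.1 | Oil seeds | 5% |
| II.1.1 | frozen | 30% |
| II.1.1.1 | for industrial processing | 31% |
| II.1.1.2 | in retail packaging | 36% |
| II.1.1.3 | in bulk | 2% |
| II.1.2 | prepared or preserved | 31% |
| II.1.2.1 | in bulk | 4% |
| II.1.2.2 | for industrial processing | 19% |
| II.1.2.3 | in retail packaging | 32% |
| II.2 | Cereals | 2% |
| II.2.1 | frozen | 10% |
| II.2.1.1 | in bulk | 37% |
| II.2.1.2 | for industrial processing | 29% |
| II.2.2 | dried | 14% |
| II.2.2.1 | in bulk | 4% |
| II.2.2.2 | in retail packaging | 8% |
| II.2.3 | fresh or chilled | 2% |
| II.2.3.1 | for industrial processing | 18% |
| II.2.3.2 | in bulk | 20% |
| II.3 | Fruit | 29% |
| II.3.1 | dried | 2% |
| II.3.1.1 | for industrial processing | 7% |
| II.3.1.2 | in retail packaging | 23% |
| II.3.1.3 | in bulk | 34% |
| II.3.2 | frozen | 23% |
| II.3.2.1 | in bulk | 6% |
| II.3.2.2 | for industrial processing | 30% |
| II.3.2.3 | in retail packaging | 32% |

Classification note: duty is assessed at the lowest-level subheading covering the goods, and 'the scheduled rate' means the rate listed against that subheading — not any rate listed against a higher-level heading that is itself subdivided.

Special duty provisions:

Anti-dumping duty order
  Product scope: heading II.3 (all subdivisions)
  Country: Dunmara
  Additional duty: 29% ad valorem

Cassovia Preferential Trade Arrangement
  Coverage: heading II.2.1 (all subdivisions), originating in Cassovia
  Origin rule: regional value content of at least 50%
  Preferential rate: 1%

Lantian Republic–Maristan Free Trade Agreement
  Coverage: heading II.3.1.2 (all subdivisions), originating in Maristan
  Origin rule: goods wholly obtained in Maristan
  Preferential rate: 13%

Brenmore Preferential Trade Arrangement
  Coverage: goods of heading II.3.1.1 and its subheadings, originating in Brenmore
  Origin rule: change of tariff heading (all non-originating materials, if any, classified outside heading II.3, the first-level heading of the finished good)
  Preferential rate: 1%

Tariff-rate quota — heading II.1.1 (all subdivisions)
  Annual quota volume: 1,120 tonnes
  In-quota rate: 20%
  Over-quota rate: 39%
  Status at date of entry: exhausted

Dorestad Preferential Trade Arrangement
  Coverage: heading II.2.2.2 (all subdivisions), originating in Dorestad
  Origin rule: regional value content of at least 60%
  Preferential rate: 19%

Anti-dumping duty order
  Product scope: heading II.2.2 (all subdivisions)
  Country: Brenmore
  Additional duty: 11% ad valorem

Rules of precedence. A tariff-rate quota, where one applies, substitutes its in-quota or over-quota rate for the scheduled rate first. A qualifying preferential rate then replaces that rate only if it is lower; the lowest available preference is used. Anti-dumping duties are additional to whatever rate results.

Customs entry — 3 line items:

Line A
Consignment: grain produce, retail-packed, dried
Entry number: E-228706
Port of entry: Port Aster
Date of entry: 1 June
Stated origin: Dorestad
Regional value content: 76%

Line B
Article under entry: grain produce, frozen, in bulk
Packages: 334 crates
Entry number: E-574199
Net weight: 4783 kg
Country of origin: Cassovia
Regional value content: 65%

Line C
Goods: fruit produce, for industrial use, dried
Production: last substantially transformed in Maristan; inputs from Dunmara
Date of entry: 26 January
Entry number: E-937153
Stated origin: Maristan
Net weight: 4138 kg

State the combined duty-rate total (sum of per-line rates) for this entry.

Line A: grain → II.2; dried → II.2.2; retail-packed → II.2.2.2. Scheduled 8%. Dorestad agreement on II.2.2.2: RVC ≥ 60% → 19% available; preference 19% not lower than 8% → no reduction. → 8%.
Line B: grain → II.2; frozen → II.2.1; in bulk → II.2.1.1. Scheduled 37%. Cassovia agreement on II.2.1: RVC ≥ 50% → 1% available; preferential 1%. → 1%.
Line C: fruit → II.3; dried → II.3.1; for industrial use → II.3.1.1. Scheduled 7%. Maristan agreement on II.3.1.2: II.3.1.1 not covered. → 7%.
Sum: 8% + 1% + 7% = 16%.

16%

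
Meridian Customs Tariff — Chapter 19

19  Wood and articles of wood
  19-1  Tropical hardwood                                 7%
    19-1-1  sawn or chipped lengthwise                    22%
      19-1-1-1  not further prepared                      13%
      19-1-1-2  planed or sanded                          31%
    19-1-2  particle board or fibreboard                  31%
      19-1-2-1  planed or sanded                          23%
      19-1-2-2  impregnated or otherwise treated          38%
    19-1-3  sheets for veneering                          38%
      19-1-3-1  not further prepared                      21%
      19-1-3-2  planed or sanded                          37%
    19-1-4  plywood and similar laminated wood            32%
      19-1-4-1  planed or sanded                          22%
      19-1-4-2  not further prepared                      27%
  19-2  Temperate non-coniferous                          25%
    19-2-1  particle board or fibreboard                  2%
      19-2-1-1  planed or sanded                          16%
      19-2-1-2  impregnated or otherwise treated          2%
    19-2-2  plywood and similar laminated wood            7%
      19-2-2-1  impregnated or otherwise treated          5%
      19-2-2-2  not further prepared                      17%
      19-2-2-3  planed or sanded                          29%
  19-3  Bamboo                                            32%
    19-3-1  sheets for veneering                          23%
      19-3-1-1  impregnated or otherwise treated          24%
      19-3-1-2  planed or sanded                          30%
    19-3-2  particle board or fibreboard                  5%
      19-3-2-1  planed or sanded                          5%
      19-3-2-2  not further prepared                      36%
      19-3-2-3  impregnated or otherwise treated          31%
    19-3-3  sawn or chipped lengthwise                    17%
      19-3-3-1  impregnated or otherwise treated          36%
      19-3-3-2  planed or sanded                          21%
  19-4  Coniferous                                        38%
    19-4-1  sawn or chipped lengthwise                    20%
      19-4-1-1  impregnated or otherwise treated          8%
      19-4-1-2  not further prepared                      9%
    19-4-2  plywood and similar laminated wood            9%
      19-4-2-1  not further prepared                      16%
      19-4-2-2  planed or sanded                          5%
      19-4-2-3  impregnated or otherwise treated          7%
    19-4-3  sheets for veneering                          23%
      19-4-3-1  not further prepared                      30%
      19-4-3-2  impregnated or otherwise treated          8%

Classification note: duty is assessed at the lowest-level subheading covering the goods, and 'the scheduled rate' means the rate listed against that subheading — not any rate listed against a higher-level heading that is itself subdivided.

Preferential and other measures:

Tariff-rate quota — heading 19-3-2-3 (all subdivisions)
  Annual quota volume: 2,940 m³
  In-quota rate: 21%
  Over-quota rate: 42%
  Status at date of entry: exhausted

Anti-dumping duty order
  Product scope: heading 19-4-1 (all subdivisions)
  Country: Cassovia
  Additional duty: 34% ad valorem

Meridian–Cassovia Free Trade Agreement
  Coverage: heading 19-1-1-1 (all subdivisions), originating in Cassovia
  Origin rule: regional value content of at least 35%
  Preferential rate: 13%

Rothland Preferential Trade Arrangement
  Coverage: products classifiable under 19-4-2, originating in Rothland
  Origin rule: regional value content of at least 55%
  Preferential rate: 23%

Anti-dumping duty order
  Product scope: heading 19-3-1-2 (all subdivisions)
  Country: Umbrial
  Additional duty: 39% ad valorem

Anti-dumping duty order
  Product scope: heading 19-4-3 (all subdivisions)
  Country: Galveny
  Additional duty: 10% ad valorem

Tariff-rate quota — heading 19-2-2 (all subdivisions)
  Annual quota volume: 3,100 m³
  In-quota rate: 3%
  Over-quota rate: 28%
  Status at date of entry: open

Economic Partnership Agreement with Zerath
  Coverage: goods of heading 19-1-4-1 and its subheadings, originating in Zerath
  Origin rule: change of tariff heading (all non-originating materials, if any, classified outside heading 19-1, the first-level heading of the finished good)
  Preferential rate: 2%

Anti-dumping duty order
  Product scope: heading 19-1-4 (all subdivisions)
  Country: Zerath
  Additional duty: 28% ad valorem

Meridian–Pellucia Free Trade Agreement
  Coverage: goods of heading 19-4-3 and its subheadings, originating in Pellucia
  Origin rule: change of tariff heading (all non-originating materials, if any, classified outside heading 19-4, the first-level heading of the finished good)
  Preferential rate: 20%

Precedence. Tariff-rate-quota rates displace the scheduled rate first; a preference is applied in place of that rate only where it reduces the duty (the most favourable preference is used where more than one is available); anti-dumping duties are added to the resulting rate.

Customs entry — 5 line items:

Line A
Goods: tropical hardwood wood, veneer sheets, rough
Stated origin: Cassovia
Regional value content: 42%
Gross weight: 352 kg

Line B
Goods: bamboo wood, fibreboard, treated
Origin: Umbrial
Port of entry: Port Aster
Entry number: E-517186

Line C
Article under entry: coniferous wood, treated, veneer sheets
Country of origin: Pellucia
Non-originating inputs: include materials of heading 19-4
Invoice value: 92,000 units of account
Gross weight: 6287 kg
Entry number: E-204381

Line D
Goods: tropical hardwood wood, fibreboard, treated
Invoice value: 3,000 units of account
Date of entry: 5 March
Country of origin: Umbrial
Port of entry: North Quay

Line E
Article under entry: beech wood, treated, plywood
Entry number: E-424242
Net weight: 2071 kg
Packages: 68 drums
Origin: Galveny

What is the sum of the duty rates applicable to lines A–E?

Line A: tropical hardwood → 19-1; veneer sheets → 19-1-3; rough → 19-1-3-1. Scheduled 21%. Cassovia agreement on 19-1-1-1: 19-1-3-1 not covered. → 21%.
Line B: bamboo → 19-3; fibreboard → 19-3-2; treated → 19-3-2-3. Scheduled 31%. quota on 19-3-2-3 exhausted → over-quota 42%. → 42%.
Line C: coniferous → 19-4; veneer sheets → 19-4-3; treated → 19-4-3-2. Scheduled 8%. Pellucia agreement on 19-4-3: CTH not met. → 8%.
Line D: tropical hardwood → 19-1; fibreboard → 19-1-2; treated → 19-1-2-2. Scheduled 38%. No special measure applies. → 38%.
Line E: beech → 19-2; plywood → 19-2-2; treated → 19-2-2-1. Scheduled 5%. quota on 19-2-2 open → in-quota 3%. → 3%.
Sum: 21% + 42% + 8% + 38% + 3% = 112%.

112%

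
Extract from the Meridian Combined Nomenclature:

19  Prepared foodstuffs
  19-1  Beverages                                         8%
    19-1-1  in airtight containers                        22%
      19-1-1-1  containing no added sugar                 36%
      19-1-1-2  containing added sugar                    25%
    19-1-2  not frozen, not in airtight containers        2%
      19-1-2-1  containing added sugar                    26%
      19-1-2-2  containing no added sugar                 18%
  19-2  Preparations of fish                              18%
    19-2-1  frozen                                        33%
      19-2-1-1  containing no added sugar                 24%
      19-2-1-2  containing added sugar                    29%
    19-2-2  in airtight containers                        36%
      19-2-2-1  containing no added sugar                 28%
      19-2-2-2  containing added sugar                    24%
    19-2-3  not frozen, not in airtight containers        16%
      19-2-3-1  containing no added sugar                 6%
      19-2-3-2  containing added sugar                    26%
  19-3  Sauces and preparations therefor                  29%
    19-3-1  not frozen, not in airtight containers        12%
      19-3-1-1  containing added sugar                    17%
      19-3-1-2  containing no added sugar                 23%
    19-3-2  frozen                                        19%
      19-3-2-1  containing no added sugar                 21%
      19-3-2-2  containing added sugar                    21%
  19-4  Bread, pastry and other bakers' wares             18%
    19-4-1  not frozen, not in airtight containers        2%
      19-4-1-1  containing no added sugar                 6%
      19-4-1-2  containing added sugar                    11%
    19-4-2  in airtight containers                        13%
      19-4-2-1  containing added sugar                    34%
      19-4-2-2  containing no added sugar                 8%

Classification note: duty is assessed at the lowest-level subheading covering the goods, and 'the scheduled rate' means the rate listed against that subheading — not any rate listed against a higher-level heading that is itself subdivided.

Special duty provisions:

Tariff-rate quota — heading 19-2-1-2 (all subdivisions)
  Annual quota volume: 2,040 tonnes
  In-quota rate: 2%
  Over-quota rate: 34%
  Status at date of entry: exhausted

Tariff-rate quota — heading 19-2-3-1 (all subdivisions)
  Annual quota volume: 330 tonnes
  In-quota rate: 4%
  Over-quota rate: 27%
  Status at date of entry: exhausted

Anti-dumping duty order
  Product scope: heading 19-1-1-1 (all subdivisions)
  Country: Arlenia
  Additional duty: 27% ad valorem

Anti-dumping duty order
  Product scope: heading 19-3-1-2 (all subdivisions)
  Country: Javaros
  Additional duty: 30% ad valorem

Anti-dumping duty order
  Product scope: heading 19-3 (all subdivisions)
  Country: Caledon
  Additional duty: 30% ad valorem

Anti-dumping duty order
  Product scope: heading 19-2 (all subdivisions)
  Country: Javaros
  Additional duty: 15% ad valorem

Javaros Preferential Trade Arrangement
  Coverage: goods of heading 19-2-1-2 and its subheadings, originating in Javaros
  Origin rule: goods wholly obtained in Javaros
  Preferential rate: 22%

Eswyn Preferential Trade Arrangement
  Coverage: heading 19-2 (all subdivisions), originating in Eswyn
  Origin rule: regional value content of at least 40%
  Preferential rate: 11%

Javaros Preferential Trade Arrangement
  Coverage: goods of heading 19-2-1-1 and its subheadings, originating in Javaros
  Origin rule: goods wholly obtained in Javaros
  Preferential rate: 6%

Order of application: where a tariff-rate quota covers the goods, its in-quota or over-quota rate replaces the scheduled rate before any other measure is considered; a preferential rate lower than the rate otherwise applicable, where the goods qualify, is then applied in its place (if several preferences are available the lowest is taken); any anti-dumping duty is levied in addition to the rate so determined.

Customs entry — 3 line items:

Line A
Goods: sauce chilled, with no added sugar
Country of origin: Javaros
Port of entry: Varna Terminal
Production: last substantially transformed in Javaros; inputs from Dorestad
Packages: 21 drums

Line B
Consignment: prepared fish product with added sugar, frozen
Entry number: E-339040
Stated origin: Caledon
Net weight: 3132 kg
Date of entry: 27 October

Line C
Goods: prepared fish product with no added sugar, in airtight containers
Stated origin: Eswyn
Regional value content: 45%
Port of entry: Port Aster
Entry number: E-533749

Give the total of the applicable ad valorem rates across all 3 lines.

98%

Line A: sauce → 19-3; chilled → 19-3-1; with no added sugar → 19-3-1-2. Scheduled 23%. Javaros agreement on 19-2-1-2: 19-3-1-2 not covered; Javaros agreement on 19-2-1-1: 19-3-1-2 not covered; anti-dumping (Javaros, 19-3-1-2): +30%; total 23% + 30% = 53%. → 53%.
Line B: prepared fish product → 19-2; frozen → 19-2-1; with added sugar → 19-2-1-2. Scheduled 29%. quota on 19-2-1-2 exhausted → over-quota 34%. → 34%.
Line C: prepared fish product → 19-2; in airtight containers → 19-2-2; with no added sugar → 19-2-2-1. Scheduled 28%. Eswyn agreement on 19-2: RVC ≥ 40% → 11% available; preferential 11%. → 11%.
Sum: 53% + 34% + 11% = 98%.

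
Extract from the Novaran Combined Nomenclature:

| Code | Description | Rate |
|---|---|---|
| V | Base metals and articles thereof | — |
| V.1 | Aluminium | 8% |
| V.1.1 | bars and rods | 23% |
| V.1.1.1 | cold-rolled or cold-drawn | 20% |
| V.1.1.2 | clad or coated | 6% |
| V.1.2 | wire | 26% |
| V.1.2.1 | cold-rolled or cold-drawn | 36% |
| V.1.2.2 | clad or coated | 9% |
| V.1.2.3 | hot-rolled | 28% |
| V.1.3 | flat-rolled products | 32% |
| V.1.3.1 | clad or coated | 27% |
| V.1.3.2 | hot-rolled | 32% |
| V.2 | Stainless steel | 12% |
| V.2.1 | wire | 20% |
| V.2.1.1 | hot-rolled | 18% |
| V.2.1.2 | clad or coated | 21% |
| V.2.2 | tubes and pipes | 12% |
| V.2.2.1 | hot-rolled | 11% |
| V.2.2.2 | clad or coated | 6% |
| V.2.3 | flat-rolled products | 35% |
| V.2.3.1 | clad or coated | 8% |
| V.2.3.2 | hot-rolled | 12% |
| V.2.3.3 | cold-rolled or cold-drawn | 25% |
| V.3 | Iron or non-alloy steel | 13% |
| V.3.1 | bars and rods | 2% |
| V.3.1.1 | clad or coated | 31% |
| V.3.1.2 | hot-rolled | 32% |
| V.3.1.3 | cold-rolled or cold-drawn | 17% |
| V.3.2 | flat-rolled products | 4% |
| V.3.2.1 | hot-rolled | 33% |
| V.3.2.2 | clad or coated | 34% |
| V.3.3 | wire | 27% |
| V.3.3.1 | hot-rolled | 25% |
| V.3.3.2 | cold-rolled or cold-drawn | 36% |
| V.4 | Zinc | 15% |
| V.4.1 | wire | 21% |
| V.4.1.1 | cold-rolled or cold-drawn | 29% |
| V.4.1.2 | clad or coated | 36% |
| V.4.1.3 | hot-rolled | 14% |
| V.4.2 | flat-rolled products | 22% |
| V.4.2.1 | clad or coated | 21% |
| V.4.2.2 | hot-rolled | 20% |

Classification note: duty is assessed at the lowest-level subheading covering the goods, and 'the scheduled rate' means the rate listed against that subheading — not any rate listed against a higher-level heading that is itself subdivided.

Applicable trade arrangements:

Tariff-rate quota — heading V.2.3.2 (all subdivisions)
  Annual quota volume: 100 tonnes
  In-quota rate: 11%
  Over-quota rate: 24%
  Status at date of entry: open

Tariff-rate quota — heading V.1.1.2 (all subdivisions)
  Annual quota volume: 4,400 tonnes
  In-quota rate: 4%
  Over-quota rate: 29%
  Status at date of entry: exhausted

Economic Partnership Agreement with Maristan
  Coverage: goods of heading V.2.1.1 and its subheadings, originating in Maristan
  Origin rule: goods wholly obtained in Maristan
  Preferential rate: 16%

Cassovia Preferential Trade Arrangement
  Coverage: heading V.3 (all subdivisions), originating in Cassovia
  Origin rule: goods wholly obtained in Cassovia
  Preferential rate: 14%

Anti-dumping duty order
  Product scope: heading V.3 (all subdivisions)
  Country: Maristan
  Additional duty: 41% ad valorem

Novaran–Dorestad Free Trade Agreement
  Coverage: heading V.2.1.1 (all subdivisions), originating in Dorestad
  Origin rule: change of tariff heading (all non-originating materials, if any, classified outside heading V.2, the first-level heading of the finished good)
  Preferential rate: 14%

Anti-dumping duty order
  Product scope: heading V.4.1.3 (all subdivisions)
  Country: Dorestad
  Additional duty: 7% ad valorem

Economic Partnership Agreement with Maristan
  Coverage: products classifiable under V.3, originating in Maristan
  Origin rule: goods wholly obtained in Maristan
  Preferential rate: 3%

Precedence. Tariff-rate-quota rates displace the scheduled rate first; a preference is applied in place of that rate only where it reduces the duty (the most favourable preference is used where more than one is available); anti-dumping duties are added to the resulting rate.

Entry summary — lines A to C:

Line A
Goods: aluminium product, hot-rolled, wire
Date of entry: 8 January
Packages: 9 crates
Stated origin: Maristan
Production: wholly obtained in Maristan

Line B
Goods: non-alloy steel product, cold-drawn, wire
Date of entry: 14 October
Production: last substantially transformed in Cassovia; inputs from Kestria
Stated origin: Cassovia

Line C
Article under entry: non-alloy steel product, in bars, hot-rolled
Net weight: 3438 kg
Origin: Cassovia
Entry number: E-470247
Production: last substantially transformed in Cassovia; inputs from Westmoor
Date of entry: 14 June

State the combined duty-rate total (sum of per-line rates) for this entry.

96%

Line A: aluminium → V.1; wire → V.1.2; hot-rolled → V.1.2.3. Scheduled 28%. Maristan agreement on V.2.1.1: V.1.2.3 not covered; Maristan agreement on V.3: V.1.2.3 not covered. → 28%.
Line B: non-alloy steel → V.3; wire → V.3.3; cold-drawn → V.3.3.2. Scheduled 36%. Cassovia agreement on V.3: not wholly obtained. → 36%.
Line C: non-alloy steel → V.3; in bars → V.3.1; hot-rolled → V.3.1.2. Scheduled 32%. Cassovia agreement on V.3: not wholly obtained. → 32%.
Sum: 28% + 36% + 32% = 96%.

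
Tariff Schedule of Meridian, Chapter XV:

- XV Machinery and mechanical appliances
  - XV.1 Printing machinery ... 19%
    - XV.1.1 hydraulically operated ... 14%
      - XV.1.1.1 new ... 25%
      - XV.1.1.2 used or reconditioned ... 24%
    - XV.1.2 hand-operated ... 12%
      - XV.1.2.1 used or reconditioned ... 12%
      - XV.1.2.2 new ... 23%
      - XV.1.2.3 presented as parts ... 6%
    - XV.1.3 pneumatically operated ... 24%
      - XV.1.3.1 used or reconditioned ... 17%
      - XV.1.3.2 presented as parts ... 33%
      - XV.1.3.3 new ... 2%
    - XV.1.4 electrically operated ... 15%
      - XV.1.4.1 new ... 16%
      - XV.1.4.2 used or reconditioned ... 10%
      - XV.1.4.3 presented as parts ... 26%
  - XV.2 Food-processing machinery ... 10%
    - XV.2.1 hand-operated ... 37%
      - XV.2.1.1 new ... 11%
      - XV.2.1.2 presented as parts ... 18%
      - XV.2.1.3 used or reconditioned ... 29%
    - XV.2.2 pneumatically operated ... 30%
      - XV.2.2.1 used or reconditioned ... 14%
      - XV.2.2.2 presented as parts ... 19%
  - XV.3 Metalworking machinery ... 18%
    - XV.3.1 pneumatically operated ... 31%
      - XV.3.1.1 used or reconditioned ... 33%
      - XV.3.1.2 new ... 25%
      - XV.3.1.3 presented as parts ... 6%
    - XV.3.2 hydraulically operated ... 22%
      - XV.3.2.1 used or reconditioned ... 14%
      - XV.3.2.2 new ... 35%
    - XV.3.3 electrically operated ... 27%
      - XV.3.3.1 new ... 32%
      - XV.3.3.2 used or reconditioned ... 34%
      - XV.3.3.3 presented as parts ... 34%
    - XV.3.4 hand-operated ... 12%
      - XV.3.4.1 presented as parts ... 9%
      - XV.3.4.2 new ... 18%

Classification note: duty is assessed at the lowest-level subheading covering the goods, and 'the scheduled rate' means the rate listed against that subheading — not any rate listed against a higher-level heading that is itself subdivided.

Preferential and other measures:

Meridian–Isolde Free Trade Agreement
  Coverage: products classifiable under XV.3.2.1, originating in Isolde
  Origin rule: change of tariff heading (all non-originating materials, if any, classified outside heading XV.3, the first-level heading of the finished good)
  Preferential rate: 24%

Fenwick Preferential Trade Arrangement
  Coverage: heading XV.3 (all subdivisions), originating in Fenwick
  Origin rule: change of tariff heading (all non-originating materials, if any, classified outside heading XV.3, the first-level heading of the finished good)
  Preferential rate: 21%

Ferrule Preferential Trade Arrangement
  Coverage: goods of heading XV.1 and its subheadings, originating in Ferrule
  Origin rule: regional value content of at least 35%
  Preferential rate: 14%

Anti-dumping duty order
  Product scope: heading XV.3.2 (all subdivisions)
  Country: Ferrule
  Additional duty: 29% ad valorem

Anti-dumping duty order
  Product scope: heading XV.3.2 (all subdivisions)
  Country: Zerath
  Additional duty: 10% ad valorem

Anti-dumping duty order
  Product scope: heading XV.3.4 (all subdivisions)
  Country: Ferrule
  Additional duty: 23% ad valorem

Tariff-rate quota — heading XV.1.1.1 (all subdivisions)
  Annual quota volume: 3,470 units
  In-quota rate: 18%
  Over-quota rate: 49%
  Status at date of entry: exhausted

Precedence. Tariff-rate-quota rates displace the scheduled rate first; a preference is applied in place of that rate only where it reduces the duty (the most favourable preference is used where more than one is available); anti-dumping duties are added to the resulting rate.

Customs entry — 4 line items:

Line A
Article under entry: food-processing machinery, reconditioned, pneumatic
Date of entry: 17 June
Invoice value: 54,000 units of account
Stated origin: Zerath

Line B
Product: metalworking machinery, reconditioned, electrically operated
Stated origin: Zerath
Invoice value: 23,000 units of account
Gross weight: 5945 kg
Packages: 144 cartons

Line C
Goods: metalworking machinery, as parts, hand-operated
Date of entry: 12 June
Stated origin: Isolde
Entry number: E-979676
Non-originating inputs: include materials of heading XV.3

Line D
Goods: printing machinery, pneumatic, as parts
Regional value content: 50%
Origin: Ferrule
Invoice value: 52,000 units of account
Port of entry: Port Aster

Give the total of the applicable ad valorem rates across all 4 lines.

71%

Line A: food-processing → XV.2; pneumatic → XV.2.2; reconditioned → XV.2.2.1. Scheduled 14%. No special measure applies. → 14%.
Line B: metalworking → XV.3; electrically operated → XV.3.3; reconditioned → XV.3.3.2. Scheduled 34%. No special measure applies. → 34%.
Line C: metalworking → XV.3; hand-operated → XV.3.4; as parts → XV.3.4.1. Scheduled 9%. Isolde agreement on XV.3.2.1: XV.3.4.1 not covered. → 9%.
Line D: printing → XV.1; pneumatic → XV.1.3; as parts → XV.1.3.2. Scheduled 33%. Ferrule agreement on XV.1: RVC ≥ 35% → 14% available; preferential 14%. → 14%.
Sum: 14% + 34% + 9% + 14% = 71%.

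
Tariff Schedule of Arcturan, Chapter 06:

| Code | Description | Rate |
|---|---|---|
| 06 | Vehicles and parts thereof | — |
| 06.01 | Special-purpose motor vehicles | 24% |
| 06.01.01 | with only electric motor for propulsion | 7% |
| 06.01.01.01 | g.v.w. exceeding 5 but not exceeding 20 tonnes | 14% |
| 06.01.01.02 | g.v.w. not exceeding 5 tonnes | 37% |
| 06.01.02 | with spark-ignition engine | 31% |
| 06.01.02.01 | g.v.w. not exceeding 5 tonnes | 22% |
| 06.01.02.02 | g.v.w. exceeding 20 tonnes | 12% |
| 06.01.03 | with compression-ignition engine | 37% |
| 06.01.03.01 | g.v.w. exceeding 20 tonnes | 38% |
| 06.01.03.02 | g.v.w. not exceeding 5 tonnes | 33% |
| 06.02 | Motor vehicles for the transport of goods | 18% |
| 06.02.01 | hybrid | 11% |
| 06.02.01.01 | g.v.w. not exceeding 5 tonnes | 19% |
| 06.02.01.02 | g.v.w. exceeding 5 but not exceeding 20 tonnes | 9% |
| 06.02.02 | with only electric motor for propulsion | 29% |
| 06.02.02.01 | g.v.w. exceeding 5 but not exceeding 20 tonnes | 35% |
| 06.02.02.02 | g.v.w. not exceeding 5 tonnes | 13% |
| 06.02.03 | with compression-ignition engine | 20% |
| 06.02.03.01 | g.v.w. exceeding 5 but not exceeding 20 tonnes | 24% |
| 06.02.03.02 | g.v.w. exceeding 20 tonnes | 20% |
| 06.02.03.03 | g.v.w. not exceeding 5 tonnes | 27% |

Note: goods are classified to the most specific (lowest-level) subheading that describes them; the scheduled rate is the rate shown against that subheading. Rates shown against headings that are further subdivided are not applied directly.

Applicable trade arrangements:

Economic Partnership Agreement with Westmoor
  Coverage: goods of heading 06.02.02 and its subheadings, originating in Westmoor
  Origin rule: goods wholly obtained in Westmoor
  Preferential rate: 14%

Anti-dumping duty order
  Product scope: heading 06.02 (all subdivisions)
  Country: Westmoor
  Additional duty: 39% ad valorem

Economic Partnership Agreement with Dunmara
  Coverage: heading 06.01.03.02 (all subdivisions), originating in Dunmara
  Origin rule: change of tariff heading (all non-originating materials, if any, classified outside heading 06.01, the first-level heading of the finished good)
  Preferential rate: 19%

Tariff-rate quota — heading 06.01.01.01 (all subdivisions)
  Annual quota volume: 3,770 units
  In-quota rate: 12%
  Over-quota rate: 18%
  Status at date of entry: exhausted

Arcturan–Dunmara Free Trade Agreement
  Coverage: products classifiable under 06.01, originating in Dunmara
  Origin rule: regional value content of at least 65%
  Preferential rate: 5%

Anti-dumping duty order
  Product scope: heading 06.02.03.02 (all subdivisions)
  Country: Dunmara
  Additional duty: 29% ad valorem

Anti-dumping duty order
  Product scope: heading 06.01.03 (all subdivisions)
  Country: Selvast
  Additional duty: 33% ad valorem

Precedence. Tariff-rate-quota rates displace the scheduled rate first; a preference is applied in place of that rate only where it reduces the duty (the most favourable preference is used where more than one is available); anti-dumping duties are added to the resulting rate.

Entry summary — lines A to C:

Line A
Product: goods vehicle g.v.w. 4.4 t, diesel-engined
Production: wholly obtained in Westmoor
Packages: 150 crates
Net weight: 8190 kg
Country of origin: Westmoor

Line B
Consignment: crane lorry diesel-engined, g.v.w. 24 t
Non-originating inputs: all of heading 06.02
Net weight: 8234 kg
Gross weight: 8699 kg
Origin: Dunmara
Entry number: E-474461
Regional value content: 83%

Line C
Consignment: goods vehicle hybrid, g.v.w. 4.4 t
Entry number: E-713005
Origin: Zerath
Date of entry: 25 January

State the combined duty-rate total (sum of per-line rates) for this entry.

90%

Line A: goods vehicle → 06.02; diesel-engined → 06.02.03; g.v.w. 4.4 t → 06.02.03.03. Scheduled 27%. Westmoor agreement on 06.02.02: 06.02.03.03 not covered; anti-dumping (Westmoor, 06.02): +39%; total 27% + 39% = 66%. → 66%.
Line B: crane lorry → 06.01; diesel-engined → 06.01.03; g.v.w. 24 t → 06.01.03.01. Scheduled 38%. Dunmara agreement on 06.01.03.02: 06.01.03.01 not covered; Dunmara agreement on 06.01: RVC ≥ 65% → 5% available; preferential 5%. → 5%.
Line C: goods vehicle → 06.02; hybrid → 06.02.01; g.v.w. 4.4 t → 06.02.01.01. Scheduled 19%. No special measure applies. → 19%.
Sum: 66% + 5% + 19% = 90%.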